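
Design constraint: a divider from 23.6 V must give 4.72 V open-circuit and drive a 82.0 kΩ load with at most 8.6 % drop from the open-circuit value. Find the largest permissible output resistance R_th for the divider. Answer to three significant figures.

R_th ≤ 7.72 kΩ

Loading drop = R_th/(R_th + R_L) ≤ 0.0860, so R_th ≤ R_L · ε/(1−ε) = 82.0 kΩ × 0.0860/0.9140 = 7.72 kΩ.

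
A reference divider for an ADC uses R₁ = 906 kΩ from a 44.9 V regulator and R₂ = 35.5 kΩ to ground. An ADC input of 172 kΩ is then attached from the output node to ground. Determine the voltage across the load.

The load sits in parallel with R₂: R₂‖R_L = (35.5 × 172) / (35.5 + 172) = 29.43 kΩ.
V_out = 44.9 × 29.43 / (906 + 29.43) = 44.9 × 29.43/935.4 = 1.41 V.

V_out ≈ 1.41 V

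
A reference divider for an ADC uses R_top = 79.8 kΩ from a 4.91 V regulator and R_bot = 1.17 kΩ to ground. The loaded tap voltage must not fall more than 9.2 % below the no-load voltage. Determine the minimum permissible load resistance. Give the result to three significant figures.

Output resistance R_th = R_top‖R_bot = (79.8 × 1.17)/80.97 = 1.153 kΩ.
The fractional drop is R_th/(R_th + R_L); requiring this ≤ 0.0920 gives R_L ≥ R_th(1/0.0920 − 1) = 1.153 × 9.870 = 11.4 kΩ.

R_L(min) ≈ 11.4 kΩ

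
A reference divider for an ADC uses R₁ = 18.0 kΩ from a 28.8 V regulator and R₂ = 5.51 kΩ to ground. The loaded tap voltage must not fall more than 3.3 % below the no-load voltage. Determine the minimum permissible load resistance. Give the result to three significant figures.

Output resistance R_th = R₁‖R₂ = (18.0 × 5.51)/23.51 = 4.219 kΩ.
The fractional drop is R_th/(R_th + R_L); requiring this ≤ 0.0330 gives R_L ≥ R_th(1/0.0330 − 1) = 4.219 × 29.30 = 124 kΩ.

R_L(min) ≈ 124 kΩ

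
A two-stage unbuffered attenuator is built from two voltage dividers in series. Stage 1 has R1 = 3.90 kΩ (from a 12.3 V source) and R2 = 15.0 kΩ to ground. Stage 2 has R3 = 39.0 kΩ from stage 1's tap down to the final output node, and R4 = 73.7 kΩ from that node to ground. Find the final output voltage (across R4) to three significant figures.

Stage 2 presents R3+R4 = 112.7 kΩ as a load on stage 1's tap.
Stage 1's lower leg becomes R2‖(R3+R4) = 13.24 kΩ, so V_mid = 12.3 × 13.24/17.14 = 9.501 V.
Stage 2 is itself unloaded: V_out = V_mid × R4/(R3+R4) = 9.501 × 73.7/112.7 = 6.21 V.

V_out ≈ 6.21 V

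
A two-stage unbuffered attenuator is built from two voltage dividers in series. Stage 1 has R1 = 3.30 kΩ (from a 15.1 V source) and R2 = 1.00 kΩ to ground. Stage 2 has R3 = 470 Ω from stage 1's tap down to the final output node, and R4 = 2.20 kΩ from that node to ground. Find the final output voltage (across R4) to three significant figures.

Stage 2 presents R3+R4 = 2670 Ω as a load on stage 1's tap.
Stage 1's lower leg becomes R2‖(R3+R4) = 727.5 Ω, so V_mid = 15.1 × 727.5/4028 = 2.728 V.
Stage 2 is itself unloaded: V_out = V_mid × R4/(R3+R4) = 2.728 × 2200/2670 = 2.25 V.

V_out ≈ 2.25 V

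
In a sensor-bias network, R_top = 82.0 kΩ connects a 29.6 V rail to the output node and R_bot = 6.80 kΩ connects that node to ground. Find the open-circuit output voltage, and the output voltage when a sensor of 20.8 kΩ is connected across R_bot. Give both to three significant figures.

Unloaded: 2.27 V; loaded: 1.74 V

Open-circuit: V = 29.6 × 6.80/(82.0 + 6.80) = 2.27 V.
With the load, R_bot becomes R_bot‖R_L = 5.125 kΩ, so V = 29.6 × 5.125/87.12 = 1.74 V.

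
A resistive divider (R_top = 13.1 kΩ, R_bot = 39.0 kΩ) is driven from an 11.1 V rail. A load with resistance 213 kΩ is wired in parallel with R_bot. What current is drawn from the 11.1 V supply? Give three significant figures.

R_bot‖R_L = 32.96 kΩ, so the source sees R_top + R_bot‖R_L = 46.06 kΩ.
I = 11.1 V / 46.06 kΩ = 0.241 mA.

I ≈ 0.241 mA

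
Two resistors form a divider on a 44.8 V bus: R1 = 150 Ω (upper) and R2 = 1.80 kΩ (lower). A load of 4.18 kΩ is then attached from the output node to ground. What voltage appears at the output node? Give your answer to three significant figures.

V_out ≈ 40.0 V

The load sits in parallel with R2: R2‖R_L = (1800 × 4180) / (1800 + 4180) = 1258 Ω.
V_out = 44.8 × 1258 / (150 + 1258) = 44.8 × 1258/1408 = 40.0 V.
(Unloaded it would have been 41.4 V.)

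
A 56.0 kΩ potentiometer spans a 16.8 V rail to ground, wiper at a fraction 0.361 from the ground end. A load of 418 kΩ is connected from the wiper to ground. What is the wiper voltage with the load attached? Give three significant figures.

The wiper splits the pot into (1−α)R = 35.78 kΩ above and αR = 20.22 kΩ below.
Lower section ‖ load = 19.28 kΩ.
V_wiper = 16.8 × 19.28/(35.78 + 19.28) = 5.88 V.

V ≈ 5.88 V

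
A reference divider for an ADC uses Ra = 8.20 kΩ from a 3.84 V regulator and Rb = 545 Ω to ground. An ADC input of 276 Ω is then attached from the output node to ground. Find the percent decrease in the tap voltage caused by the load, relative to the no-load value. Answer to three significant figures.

64.9 %

Unloaded V = 3.84 × 545/8745 = 0.2393 V.
Loaded: Rb‖R_L = 183.2 Ω, giving V = 3.84 × 183.2/8383 = 0.08392 V.
Drop = (0.2393 − 0.08392) / 0.2393 = 64.9 %.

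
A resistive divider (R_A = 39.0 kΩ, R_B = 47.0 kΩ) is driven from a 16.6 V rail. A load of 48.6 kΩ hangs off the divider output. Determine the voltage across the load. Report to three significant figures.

The load sits in parallel with R_B: R_B‖R_L = (47.0 × 48.6) / (47.0 + 48.6) = 23.89 kΩ.
V_out = 16.6 × 23.89 / (39.0 + 23.89) = 16.6 × 23.89/62.89 = 6.31 V.
(Unloaded it would have been 9.07 V.)

V_out ≈ 6.31 V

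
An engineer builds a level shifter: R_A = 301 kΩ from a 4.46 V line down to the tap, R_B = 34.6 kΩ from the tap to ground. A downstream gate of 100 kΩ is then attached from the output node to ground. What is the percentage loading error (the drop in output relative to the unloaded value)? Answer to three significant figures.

23.7 %

The divider's output (Thévenin) resistance is R_A‖R_B = 31.03 kΩ.
Fractional drop under load = R_th/(R_th + R_L) = 31.03 / (31.03 + 100) = 0.2368.
So the output falls by 23.7 %.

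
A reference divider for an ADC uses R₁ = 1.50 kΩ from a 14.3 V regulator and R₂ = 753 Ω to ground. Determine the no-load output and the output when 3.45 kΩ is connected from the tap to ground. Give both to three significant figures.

Open-circuit: V = 14.3 × 753/(1500 + 753) = 4.78 V.
With the load, R₂ becomes R₂‖R_L = 618.1 Ω, so V = 14.3 × 618.1/2118 = 4.17 V.

Unloaded: 4.78 V; loaded: 4.17 V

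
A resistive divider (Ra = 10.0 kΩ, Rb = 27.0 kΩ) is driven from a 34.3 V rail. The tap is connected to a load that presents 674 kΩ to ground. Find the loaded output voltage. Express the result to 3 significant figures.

The load sits in parallel with Rb: Rb‖R_L = (27.0 × 674) / (27.0 + 674) = 25.96 kΩ.
V_out = 34.3 × 25.96 / (10.0 + 25.96) = 34.3 × 25.96/35.96 = 24.8 V.
(Unloaded it would have been 25.0 V.)

V_out ≈ 24.8 V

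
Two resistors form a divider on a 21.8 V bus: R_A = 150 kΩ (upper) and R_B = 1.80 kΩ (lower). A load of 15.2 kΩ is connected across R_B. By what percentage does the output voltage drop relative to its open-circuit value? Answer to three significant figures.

10.5 %

The divider's output (Thévenin) resistance is R_A‖R_B = 1.779 kΩ.
Fractional drop under load = R_th/(R_th + R_L) = 1.779 / (1.779 + 15.2) = 0.1048.
So the output falls by 10.5 %.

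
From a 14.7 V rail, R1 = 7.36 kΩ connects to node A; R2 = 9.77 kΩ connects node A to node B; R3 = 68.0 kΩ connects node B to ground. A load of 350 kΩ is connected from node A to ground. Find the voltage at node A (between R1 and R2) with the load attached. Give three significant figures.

Below node A the series string R2+R3 = 77.77 kΩ sits in parallel with the 350 kΩ load: 63.63 kΩ.
V_A = 14.7 × 63.63/(7.36 + 63.63) = 13.2 V.

V ≈ 13.2 V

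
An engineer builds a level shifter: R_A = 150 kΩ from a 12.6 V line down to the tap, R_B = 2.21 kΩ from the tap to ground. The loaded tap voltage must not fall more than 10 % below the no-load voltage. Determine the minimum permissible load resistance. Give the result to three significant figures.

Output resistance R_th = R_A‖R_B = (150 × 2.21)/152.2 = 2.178 kΩ.
The fractional drop is R_th/(R_th + R_L); requiring this ≤ 0.100 gives R_L ≥ R_th(1/0.100 − 1) = 2.178 × 9.000 = 19.6 kΩ.

R_L(min) ≈ 19.6 kΩ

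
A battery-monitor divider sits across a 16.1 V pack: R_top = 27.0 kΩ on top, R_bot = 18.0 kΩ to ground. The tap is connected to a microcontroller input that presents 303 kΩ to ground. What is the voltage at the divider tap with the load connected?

The load sits in parallel with R_bot: R_bot‖R_L = (18.0 × 303) / (18.0 + 303) = 16.99 kΩ.
V_out = 16.1 × 16.99 / (27.0 + 16.99) = 16.1 × 16.99/43.99 = 6.22 V.
(Unloaded it would have been 6.44 V.)

V_out ≈ 6.22 V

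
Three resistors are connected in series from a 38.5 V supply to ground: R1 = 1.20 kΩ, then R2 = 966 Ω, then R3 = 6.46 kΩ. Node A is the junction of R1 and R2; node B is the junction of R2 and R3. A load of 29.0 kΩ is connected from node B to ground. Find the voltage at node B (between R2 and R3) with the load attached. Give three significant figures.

V ≈ 27.3 V

At node B, R3 is in parallel with the load: R3‖R_L = 5283 Ω.
Below node A the resistance is R2 + (R3‖R_L) = 6249 Ω, so V_A = 38.5 × 6249/7449 = 32.30 V.
Then V_B = V_A × (R3‖R_L)/(R2 + R3‖R_L) = 32.30 × 5283/6249 = 27.3 V.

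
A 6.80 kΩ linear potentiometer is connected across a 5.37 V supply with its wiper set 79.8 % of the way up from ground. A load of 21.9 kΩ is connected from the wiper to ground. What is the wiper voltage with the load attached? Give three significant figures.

The wiper splits the pot into (1−α)R = 1.374 kΩ above and αR = 5.426 kΩ below.
Lower section ‖ load = 4.349 kΩ.
V_wiper = 5.37 × 4.349/(1.374 + 4.349) = 4.08 V.

V ≈ 4.08 V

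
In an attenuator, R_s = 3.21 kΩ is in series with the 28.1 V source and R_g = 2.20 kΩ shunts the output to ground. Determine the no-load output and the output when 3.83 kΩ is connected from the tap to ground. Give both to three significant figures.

Open-circuit: V = 28.1 × 2.20/(3.21 + 2.20) = 11.4 V.
With the load, R_g becomes R_g‖R_L = 1.397 kΩ, so V = 28.1 × 1.397/4.607 = 8.52 V.

Unloaded: 11.4 V; loaded: 8.52 V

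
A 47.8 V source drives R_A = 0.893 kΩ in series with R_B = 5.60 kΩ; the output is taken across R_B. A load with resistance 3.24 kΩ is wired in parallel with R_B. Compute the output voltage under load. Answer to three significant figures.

V_out ≈ 33.3 V

The load sits in parallel with R_B: R_B‖R_L = (5600 × 3240) / (5600 + 3240) = 2052 Ω.
V_out = 47.8 × 2052 / (893 + 2052) = 47.8 × 2052/2945 = 33.3 V.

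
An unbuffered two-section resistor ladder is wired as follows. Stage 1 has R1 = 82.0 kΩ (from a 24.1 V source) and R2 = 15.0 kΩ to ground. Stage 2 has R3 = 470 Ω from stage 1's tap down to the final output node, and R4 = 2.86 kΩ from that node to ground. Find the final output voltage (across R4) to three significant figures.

V_out ≈ 0.666 V

Stage 2 presents R3+R4 = 3330 Ω as a load on stage 1's tap.
Stage 1's lower leg becomes R2‖(R3+R4) = 2725 Ω, so V_mid = 24.1 × 2725/84730 = 0.7751 V.
Stage 2 is itself unloaded: V_out = V_mid × R4/(R3+R4) = 0.7751 × 2860/3330 = 0.666 V.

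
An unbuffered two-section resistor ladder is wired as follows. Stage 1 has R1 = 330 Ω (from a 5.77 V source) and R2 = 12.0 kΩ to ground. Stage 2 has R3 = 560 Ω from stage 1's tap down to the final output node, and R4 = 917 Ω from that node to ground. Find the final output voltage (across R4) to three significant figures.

V_out ≈ 2.86 V

Stage 2 presents R3+R4 = 1477 Ω as a load on stage 1's tap.
Stage 1's lower leg becomes R2‖(R3+R4) = 1315 Ω, so V_mid = 5.77 × 1315/1645 = 4.613 V.
Stage 2 is itself unloaded: V_out = V_mid × R4/(R3+R4) = 4.613 × 917/1477 = 2.86 V.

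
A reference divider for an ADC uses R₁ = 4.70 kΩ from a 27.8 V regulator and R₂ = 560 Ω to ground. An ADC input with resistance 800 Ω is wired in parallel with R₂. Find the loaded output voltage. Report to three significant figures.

The load sits in parallel with R₂: R₂‖R_L = (560 × 800) / (560 + 800) = 329.4 Ω.
V_out = 27.8 × 329.4 / (4700 + 329.4) = 27.8 × 329.4/5029 = 1.82 V.

V_out ≈ 1.82 V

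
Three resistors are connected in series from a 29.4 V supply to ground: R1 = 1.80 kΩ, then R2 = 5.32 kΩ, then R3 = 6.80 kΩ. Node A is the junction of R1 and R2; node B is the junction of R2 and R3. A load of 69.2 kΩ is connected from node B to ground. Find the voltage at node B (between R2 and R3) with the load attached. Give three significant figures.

At node B, R3 is in parallel with the load: R3‖R_L = 6.192 kΩ.
Below node A the resistance is R2 + (R3‖R_L) = 11.51 kΩ, so V_A = 29.4 × 11.51/13.31 = 25.42 V.
Then V_B = V_A × (R3‖R_L)/(R2 + R3‖R_L) = 25.42 × 6.192/11.51 = 13.7 V.

V ≈ 13.7 V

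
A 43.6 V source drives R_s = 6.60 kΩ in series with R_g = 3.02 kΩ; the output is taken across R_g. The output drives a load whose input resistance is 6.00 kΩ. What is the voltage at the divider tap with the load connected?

V_out ≈ 10.2 V

The load sits in parallel with R_g: R_g‖R_L = (3.02 × 6.00) / (3.02 + 6.00) = 2.009 kΩ.
V_out = 43.6 × 2.009 / (6.60 + 2.009) = 43.6 × 2.009/8.609 = 10.2 V.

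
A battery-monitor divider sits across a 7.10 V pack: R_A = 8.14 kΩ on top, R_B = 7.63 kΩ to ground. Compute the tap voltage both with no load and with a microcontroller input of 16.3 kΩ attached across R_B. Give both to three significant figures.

Open-circuit: V = 7.10 × 7.63/(8.14 + 7.63) = 3.44 V.
With the load, R_B becomes R_B‖R_L = 5.197 kΩ, so V = 7.10 × 5.197/13.34 = 2.77 V.

Unloaded: 3.44 V; loaded: 2.77 V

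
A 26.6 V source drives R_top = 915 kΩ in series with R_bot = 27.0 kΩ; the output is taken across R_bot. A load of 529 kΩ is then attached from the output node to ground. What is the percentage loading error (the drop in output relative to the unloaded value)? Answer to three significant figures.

The divider's output (Thévenin) resistance is R_top‖R_bot = 26.23 kΩ.
Fractional drop under load = R_th/(R_th + R_L) = 26.23 / (26.23 + 529) = 0.04724.
So the output falls by 4.72 %.

4.72 %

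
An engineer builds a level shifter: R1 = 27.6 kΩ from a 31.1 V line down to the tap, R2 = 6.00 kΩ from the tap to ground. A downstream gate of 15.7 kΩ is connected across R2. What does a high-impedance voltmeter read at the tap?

The load sits in parallel with R2: R2‖R_L = (6.00 × 15.7) / (6.00 + 15.7) = 4.341 kΩ.
V_out = 31.1 × 4.341 / (27.6 + 4.341) = 31.1 × 4.341/31.94 = 4.23 V.

V_out ≈ 4.23 V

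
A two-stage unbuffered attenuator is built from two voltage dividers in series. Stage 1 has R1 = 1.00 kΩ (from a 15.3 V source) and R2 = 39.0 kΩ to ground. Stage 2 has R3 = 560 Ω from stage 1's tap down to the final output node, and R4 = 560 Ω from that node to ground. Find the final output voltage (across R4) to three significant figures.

Stage 2 presents R3+R4 = 1120 Ω as a load on stage 1's tap.
Stage 1's lower leg becomes R2‖(R3+R4) = 1089 Ω, so V_mid = 15.3 × 1089/2089 = 7.975 V.
Stage 2 is itself unloaded: V_out = V_mid × R4/(R3+R4) = 7.975 × 560/1120 = 3.99 V.

V_out ≈ 3.99 V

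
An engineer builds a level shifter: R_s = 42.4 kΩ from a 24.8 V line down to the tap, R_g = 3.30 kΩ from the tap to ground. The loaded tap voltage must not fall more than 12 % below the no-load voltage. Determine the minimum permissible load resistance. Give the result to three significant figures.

R_L(min) ≈ 22.5 kΩ

Output resistance R_th = R_s‖R_g = (42.4 × 3.30)/45.70 = 3.062 kΩ.
The fractional drop is R_th/(R_th + R_L); requiring this ≤ 0.120 gives R_L ≥ R_th(1/0.120 − 1) = 3.062 × 7.333 = 22.5 kΩ.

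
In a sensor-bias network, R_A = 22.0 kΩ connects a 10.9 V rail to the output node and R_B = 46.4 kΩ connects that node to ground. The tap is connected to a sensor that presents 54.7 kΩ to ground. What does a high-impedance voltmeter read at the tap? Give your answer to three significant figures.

V_out ≈ 5.81 V

The load sits in parallel with R_B: R_B‖R_L = (46.4 × 54.7) / (46.4 + 54.7) = 25.10 kΩ.
V_out = 10.9 × 25.10 / (22.0 + 25.10) = 10.9 × 25.10/47.10 = 5.81 V.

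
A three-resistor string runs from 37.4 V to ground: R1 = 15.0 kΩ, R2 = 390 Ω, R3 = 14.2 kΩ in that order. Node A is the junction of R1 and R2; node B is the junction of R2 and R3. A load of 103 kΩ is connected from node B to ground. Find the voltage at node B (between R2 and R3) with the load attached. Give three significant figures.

At node B, R3 is in parallel with the load: R3‖R_L = 12480 Ω.
Below node A the resistance is R2 + (R3‖R_L) = 12870 Ω, so V_A = 37.4 × 12870/27870 = 17.27 V.
Then V_B = V_A × (R3‖R_L)/(R2 + R3‖R_L) = 17.27 × 12480/12870 = 16.7 V.

V ≈ 16.7 V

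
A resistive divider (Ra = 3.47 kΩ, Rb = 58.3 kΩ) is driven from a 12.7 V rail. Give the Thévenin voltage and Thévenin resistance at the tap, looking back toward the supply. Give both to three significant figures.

V_th is the open-circuit tap voltage: 12.7 × 58.3/(3.47 + 58.3) = 12.0 V.
With the supply zeroed, Ra and Rb appear in parallel from the tap: R_th = Ra‖Rb = (3.47 × 58.3)/61.77 = 3.28 kΩ.

V_th = 12.0 V, R_th = 3.28 kΩ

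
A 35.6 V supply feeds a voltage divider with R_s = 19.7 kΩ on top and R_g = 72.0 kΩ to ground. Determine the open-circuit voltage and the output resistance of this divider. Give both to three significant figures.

V_th = 28.0 V, R_th = 15.5 kΩ

V_th is the open-circuit tap voltage: 35.6 × 72.0/(19.7 + 72.0) = 28.0 V.
With the supply zeroed, R_s and R_g appear in parallel from the tap: R_th = R_s‖R_g = (19.7 × 72.0)/91.70 = 15.5 kΩ.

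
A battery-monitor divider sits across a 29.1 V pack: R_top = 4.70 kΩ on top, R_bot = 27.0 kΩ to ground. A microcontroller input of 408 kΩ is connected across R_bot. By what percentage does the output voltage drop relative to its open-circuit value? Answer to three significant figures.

0.972 %

The divider's output (Thévenin) resistance is R_top‖R_bot = 4.003 kΩ.
Fractional drop under load = R_th/(R_th + R_L) = 4.003 / (4.003 + 408) = 0.009716.
So the output falls by 0.972 %.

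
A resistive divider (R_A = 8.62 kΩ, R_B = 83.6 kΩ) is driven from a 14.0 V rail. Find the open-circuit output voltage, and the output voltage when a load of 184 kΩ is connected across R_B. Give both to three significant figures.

Open-circuit: V = 14.0 × 83.6/(8.62 + 83.6) = 12.7 V.
With the load, R_B becomes R_B‖R_L = 57.48 kΩ, so V = 14.0 × 57.48/66.10 = 12.2 V.

Unloaded: 12.7 V; loaded: 12.2 V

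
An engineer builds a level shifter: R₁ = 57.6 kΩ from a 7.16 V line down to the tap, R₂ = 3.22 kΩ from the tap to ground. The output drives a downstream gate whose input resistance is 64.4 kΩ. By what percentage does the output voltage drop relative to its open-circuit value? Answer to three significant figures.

4.52 %

The divider's output (Thévenin) resistance is R₁‖R₂ = 3.050 kΩ.
Fractional drop under load = R_th/(R_th + R_L) = 3.050 / (3.050 + 64.4) = 0.04521.
So the output falls by 4.52 %.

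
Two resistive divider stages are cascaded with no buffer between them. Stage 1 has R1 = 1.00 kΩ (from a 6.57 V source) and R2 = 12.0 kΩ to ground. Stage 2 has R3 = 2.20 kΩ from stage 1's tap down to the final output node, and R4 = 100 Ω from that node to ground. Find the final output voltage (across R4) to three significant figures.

V_out ≈ 0.188 V

Stage 2 presents R3+R4 = 2300 Ω as a load on stage 1's tap.
Stage 1's lower leg becomes R2‖(R3+R4) = 1930 Ω, so V_mid = 6.57 × 1930/2930 = 4.328 V.
Stage 2 is itself unloaded: V_out = V_mid × R4/(R3+R4) = 4.328 × 100/2300 = 0.188 V.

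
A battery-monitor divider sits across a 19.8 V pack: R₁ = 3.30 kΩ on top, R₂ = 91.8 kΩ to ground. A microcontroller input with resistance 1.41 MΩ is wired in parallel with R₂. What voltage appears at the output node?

The load sits in parallel with R₂: R₂‖R_L = (91.8 × 1410) / (91.8 + 1410) = 86.19 kΩ.
V_out = 19.8 × 86.19 / (3.30 + 86.19) = 19.8 × 86.19/89.49 = 19.1 V.

V_out ≈ 19.1 V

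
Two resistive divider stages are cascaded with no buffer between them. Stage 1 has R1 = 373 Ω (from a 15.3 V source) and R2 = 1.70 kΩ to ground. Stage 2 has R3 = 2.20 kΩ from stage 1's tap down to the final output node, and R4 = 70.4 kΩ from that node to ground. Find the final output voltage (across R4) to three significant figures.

Stage 2 presents R3+R4 = 72600 Ω as a load on stage 1's tap.
Stage 1's lower leg becomes R2‖(R3+R4) = 1661 Ω, so V_mid = 15.3 × 1661/2034 = 12.49 V.
Stage 2 is itself unloaded: V_out = V_mid × R4/(R3+R4) = 12.49 × 70400/72600 = 12.1 V.

V_out ≈ 12.1 V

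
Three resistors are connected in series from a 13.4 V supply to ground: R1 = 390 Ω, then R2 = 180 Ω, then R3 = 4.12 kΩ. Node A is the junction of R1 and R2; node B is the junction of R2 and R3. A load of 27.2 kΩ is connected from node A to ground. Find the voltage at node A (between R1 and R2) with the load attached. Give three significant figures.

V ≈ 12.1 V

Below node A the series string R2+R3 = 4300 Ω sits in parallel with the 27200 Ω load: 3713 Ω.
V_A = 13.4 × 3713/(390 + 3713) = 12.1 V.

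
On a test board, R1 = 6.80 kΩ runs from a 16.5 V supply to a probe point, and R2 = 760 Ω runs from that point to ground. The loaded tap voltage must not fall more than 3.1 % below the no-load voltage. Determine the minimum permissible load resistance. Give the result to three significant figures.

Output resistance R_th = R1‖R2 = (6800 × 760)/7560 = 683.6 Ω.
The fractional drop is R_th/(R_th + R_L); requiring this ≤ 0.0310 gives R_L ≥ R_th(1/0.0310 − 1) = 683.6 × 31.26 = 21.4 kΩ.

R_L(min) ≈ 21.4 kΩ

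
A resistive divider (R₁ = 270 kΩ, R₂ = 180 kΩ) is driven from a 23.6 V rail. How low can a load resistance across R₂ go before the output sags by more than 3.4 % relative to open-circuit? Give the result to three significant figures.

R_L(min) ≈ 3.07 MΩ

Output resistance R_th = R₁‖R₂ = (270 × 180)/450.0 = 108.0 kΩ.
The fractional drop is R_th/(R_th + R_L); requiring this ≤ 0.0340 gives R_L ≥ R_th(1/0.0340 − 1) = 108.0 × 28.41 = 3.07 MΩ.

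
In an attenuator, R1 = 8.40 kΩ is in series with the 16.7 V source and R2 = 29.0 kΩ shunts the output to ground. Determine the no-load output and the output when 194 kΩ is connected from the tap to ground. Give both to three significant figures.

Unloaded: 12.9 V; loaded: 12.5 V

Open-circuit: V = 16.7 × 29.0/(8.40 + 29.0) = 12.9 V.
With the load, R2 becomes R2‖R_L = 25.23 kΩ, so V = 16.7 × 25.23/33.63 = 12.5 V.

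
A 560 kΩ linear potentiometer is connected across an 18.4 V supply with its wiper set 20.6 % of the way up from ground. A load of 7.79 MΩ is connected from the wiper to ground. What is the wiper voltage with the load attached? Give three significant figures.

The wiper splits the pot into (1−α)R = 444.6 kΩ above and αR = 115.4 kΩ below.
Lower section ‖ load = 113.7 kΩ.
V_wiper = 18.4 × 113.7/(444.6 + 113.7) = 3.75 V.

V ≈ 3.75 V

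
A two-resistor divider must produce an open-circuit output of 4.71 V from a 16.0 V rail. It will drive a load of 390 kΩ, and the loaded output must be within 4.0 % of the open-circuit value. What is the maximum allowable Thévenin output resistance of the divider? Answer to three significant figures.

Loading drop = R_th/(R_th + R_L) ≤ 0.0400, so R_th ≤ R_L · ε/(1−ε) = 390 kΩ × 0.0400/0.9600 = 16.2 kΩ.

R_th ≤ 16.2 kΩ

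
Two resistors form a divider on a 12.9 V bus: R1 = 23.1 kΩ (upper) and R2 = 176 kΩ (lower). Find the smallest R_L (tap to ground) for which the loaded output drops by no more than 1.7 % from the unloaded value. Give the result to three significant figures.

R_L(min) ≈ 1.18 MΩ

Output resistance R_th = R1‖R2 = (23.1 × 176)/199.1 = 20.42 kΩ.
The fractional drop is R_th/(R_th + R_L); requiring this ≤ 0.0170 gives R_L ≥ R_th(1/0.0170 − 1) = 20.42 × 57.82 = 1.18 MΩ.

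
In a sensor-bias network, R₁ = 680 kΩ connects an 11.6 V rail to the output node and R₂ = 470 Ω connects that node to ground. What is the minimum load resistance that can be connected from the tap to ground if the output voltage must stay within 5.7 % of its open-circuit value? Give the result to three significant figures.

R_L(min) ≈ 7.77 kΩ

Output resistance R_th = R₁‖R₂ = (680000 × 470)/680500 = 469.7 Ω.
The fractional drop is R_th/(R_th + R_L); requiring this ≤ 0.0570 gives R_L ≥ R_th(1/0.0570 − 1) = 469.7 × 16.54 = 7.77 kΩ.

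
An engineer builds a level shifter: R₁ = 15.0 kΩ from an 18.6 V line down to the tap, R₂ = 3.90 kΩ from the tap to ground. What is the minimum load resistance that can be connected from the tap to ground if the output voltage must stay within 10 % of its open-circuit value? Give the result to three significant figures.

Output resistance R_th = R₁‖R₂ = (15.0 × 3.90)/18.90 = 3.095 kΩ.
The fractional drop is R_th/(R_th + R_L); requiring this ≤ 0.100 gives R_L ≥ R_th(1/0.100 − 1) = 3.095 × 9.000 = 27.9 kΩ.

R_L(min) ≈ 27.9 kΩ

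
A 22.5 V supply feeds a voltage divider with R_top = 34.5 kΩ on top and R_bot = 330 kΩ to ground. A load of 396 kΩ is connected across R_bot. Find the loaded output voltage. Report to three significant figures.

The load sits in parallel with R_bot: R_bot‖R_L = (330 × 396) / (330 + 396) = 180.0 kΩ.
V_out = 22.5 × 180.0 / (34.5 + 180.0) = 22.5 × 180.0/214.5 = 18.9 V.

V_out ≈ 18.9 V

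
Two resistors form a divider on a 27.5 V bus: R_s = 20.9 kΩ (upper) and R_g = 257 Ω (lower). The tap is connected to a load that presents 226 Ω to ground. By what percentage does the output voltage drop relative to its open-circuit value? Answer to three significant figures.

52.9 %

Unloaded V = 27.5 × 257/21160 = 0.3341 V.
Loaded: R_g‖R_L = 120.3 Ω, giving V = 27.5 × 120.3/21020 = 0.1573 V.
Drop = (0.3341 − 0.1573) / 0.3341 = 52.9 %.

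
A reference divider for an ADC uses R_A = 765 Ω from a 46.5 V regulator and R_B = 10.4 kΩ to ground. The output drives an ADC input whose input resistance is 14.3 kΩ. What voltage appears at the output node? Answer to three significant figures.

V_out ≈ 41.3 V

The load sits in parallel with R_B: R_B‖R_L = (10400 × 14300) / (10400 + 14300) = 6021 Ω.
V_out = 46.5 × 6021 / (765 + 6021) = 46.5 × 6021/6786 = 41.3 V.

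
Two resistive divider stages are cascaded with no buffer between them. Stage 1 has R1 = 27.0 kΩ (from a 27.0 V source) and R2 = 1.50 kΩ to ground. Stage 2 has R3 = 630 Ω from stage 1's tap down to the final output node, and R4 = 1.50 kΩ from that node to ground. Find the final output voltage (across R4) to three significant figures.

Stage 2 presents R3+R4 = 2130 Ω as a load on stage 1's tap.
Stage 1's lower leg becomes R2‖(R3+R4) = 880.2 Ω, so V_mid = 27.0 × 880.2/27880 = 0.8524 V.
Stage 2 is itself unloaded: V_out = V_mid × R4/(R3+R4) = 0.8524 × 1500/2130 = 0.600 V.

V_out ≈ 0.600 V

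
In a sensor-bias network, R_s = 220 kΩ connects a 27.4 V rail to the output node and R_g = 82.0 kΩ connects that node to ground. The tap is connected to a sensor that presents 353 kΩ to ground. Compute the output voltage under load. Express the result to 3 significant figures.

V_out ≈ 6.36 V

The load sits in parallel with R_g: R_g‖R_L = (82.0 × 353) / (82.0 + 353) = 66.54 kΩ.
V_out = 27.4 × 66.54 / (220 + 66.54) = 27.4 × 66.54/286.5 = 6.36 V.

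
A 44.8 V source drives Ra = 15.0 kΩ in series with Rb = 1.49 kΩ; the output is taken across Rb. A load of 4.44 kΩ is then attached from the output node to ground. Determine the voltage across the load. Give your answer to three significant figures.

V_out ≈ 3.10 V

The load sits in parallel with Rb: Rb‖R_L = (1.49 × 4.44) / (1.49 + 4.44) = 1.116 kΩ.
V_out = 44.8 × 1.116 / (15.0 + 1.116) = 44.8 × 1.116/16.12 = 3.10 V.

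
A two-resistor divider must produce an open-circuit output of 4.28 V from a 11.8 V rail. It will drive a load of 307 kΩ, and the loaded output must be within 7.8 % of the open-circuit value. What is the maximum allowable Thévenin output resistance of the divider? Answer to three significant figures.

R_th ≤ 26.0 kΩ

Loading drop = R_th/(R_th + R_L) ≤ 0.0780, so R_th ≤ R_L · ε/(1−ε) = 307 kΩ × 0.0780/0.9220 = 26.0 kΩ.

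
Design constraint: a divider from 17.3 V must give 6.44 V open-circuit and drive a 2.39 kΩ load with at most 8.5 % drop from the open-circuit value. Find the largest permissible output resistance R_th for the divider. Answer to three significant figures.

R_th ≤ 222 Ω

Loading drop = R_th/(R_th + R_L) ≤ 0.0850, so R_th ≤ R_L · ε/(1−ε) = 2.39 kΩ × 0.0850/0.9150 = 222 Ω.
(Any R1, R2 with R2/(R1+R2) = 0.372 and R1‖R2 ≤ 222 Ω will meet the spec.)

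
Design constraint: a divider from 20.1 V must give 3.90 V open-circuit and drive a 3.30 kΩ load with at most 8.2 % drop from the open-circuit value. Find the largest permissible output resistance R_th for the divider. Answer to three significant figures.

Loading drop = R_th/(R_th + R_L) ≤ 0.0820, so R_th ≤ R_L · ε/(1−ε) = 3.30 kΩ × 0.0820/0.9180 = 295 Ω.

R_th ≤ 295 Ω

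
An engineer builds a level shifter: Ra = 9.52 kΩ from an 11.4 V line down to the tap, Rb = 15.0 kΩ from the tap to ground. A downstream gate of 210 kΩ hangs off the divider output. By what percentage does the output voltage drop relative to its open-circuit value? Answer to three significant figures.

The divider's output (Thévenin) resistance is Ra‖Rb = 5.824 kΩ.
Fractional drop under load = R_th/(R_th + R_L) = 5.824 / (5.824 + 210) = 0.02698.
So the output falls by 2.70 %.

2.70 %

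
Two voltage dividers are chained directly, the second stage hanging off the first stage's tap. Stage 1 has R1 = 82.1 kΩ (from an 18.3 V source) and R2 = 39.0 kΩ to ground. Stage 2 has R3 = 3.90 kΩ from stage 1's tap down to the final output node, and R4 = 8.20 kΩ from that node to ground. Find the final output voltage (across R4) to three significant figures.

V_out ≈ 1.25 V

Stage 2 presents R3+R4 = 12.10 kΩ as a load on stage 1's tap.
Stage 1's lower leg becomes R2‖(R3+R4) = 9.235 kΩ, so V_mid = 18.3 × 9.235/91.33 = 1.850 V.
Stage 2 is itself unloaded: V_out = V_mid × R4/(R3+R4) = 1.850 × 8.20/12.10 = 1.25 V.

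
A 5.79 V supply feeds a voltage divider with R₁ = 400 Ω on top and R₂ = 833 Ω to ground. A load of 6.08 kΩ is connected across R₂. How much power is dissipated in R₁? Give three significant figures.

P ≈ 10.5 mW

Total resistance from the source is R₁ + (R₂‖R_L) = 1133 Ω, so I = 5.79/1133 Ω = 5.112 mA.
P = I²·R₁ = (5.112 mA)² × 400 Ω = 10.5 mW.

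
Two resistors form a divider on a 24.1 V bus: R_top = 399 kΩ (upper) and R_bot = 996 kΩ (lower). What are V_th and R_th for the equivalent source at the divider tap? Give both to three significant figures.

V_th is the open-circuit tap voltage: 24.1 × 996/(399 + 996) = 17.2 V.
With the supply zeroed, R_top and R_bot appear in parallel from the tap: R_th = R_top‖R_bot = (399 × 996)/1395 = 285 kΩ.

V_th = 17.2 V, R_th = 285 kΩ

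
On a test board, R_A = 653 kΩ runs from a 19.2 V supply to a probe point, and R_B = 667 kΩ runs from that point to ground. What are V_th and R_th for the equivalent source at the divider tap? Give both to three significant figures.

V_th = 9.70 V, R_th = 330 kΩ

V_th is the open-circuit tap voltage: 19.2 × 667/(653 + 667) = 9.70 V.
With the supply zeroed, R_A and R_B appear in parallel from the tap: R_th = R_A‖R_B = (653 × 667)/1320 = 330 kΩ.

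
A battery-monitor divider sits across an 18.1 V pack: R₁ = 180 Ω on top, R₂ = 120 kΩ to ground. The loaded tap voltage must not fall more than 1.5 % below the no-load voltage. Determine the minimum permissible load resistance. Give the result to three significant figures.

Output resistance R_th = R₁‖R₂ = (180 × 120000)/120200 = 179.7 Ω.
The fractional drop is R_th/(R_th + R_L); requiring this ≤ 0.0150 gives R_L ≥ R_th(1/0.0150 − 1) = 179.7 × 65.67 = 11.8 kΩ.

R_L(min) ≈ 11.8 kΩ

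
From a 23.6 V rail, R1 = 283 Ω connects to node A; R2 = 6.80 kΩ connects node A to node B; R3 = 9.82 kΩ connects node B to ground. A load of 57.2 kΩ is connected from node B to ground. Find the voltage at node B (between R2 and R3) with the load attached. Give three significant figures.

At node B, R3 is in parallel with the load: R3‖R_L = 8381 Ω.
Below node A the resistance is R2 + (R3‖R_L) = 15180 Ω, so V_A = 23.6 × 15180/15460 = 23.17 V.
Then V_B = V_A × (R3‖R_L)/(R2 + R3‖R_L) = 23.17 × 8381/15180 = 12.8 V.

V ≈ 12.8 V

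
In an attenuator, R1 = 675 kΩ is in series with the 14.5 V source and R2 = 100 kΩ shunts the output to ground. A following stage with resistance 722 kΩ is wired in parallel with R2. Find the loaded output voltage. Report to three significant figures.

The load sits in parallel with R2: R2‖R_L = (100 × 722) / (100 + 722) = 87.83 kΩ.
V_out = 14.5 × 87.83 / (675 + 87.83) = 14.5 × 87.83/762.8 = 1.67 V.

V_out ≈ 1.67 V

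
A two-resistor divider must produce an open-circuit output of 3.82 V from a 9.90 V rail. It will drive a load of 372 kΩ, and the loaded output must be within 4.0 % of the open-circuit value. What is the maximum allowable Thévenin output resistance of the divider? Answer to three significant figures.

Loading drop = R_th/(R_th + R_L) ≤ 0.0400, so R_th ≤ R_L · ε/(1−ε) = 372 kΩ × 0.0400/0.9600 = 15.5 kΩ.
(Any R1, R2 with R2/(R1+R2) = 0.386 and R1‖R2 ≤ 15.5 kΩ will meet the spec.)

R_th ≤ 15.5 kΩ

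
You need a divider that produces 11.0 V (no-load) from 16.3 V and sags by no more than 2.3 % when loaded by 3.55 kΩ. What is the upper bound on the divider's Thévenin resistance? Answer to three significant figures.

R_th ≤ 83.6 Ω

Loading drop = R_th/(R_th + R_L) ≤ 0.0230, so R_th ≤ R_L · ε/(1−ε) = 3.55 kΩ × 0.0230/0.9770 = 83.6 Ω.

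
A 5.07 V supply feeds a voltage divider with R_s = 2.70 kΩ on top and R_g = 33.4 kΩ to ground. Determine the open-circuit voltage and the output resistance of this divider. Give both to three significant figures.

V_th is the open-circuit tap voltage: 5.07 × 33.4/(2.70 + 33.4) = 4.69 V.
With the supply zeroed, R_s and R_g appear in parallel from the tap: R_th = R_s‖R_g = (2.70 × 33.4)/36.10 = 2.50 kΩ.

V_th = 4.69 V, R_th = 2.50 kΩ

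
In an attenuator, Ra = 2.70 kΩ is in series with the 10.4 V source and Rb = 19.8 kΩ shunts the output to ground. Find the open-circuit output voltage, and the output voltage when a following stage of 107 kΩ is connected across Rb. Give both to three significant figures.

Unloaded: 9.15 V; loaded: 8.95 V

Open-circuit: V = 10.4 × 19.8/(2.70 + 19.8) = 9.15 V.
With the load, Rb becomes Rb‖R_L = 16.71 kΩ, so V = 10.4 × 16.71/19.41 = 8.95 V.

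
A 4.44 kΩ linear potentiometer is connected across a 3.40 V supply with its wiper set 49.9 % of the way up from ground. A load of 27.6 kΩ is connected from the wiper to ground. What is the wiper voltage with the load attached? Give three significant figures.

The wiper splits the pot into (1−α)R = 2.224 kΩ above and αR = 2.216 kΩ below.
Lower section ‖ load = 2.051 kΩ.
V_wiper = 3.40 × 2.051/(2.224 + 2.051) = 1.63 V.

V ≈ 1.63 V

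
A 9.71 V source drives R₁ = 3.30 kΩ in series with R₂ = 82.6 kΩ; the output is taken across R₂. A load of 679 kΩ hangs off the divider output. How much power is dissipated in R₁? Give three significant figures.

P ≈ 0.0526 mW

Total resistance from the source is R₁ + (R₂‖R_L) = 76.94 kΩ, so I = 9.71/76.94 kΩ = 0.1262 mA.
P = I²·R₁ = (0.1262 mA)² × 3.30 kΩ = 0.0526 mW.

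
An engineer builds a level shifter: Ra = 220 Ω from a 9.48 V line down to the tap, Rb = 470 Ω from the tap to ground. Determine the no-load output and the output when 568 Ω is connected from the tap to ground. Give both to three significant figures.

Unloaded: 6.46 V; loaded: 5.11 V

Open-circuit: V = 9.48 × 470/(220 + 470) = 6.46 V.
With the load, Rb becomes Rb‖R_L = 257.2 Ω, so V = 9.48 × 257.2/477.2 = 5.11 V.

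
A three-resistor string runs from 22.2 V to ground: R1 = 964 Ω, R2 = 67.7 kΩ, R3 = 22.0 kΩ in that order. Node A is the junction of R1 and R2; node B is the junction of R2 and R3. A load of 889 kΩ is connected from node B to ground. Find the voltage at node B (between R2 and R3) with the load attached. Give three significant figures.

At node B, R3 is in parallel with the load: R3‖R_L = 21470 Ω.
Below node A the resistance is R2 + (R3‖R_L) = 89170 Ω, so V_A = 22.2 × 89170/90130 = 21.96 V.
Then V_B = V_A × (R3‖R_L)/(R2 + R3‖R_L) = 21.96 × 21470/89170 = 5.29 V.

V ≈ 5.29 V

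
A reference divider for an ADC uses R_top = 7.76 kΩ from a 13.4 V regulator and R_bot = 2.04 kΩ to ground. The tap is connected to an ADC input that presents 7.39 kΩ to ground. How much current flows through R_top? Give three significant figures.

R_bot‖R_L = 1.599 kΩ, so the source sees R_top + R_bot‖R_L = 9.359 kΩ.
I = 13.4 V / 9.359 kΩ = 1.43 mA.

I ≈ 1.43 mA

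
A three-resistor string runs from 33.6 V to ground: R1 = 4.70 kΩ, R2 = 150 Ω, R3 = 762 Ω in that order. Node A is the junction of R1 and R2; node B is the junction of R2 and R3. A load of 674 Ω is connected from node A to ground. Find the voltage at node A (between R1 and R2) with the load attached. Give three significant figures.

Below node A the series string R2+R3 = 912.0 Ω sits in parallel with the 674 Ω load: 387.6 Ω.
V_A = 33.6 × 387.6/(4700 + 387.6) = 2.56 V.

V ≈ 2.56 V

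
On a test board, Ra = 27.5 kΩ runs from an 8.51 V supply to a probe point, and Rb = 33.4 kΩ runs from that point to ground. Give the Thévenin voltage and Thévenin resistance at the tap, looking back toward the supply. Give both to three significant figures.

V_th = 4.67 V, R_th = 15.1 kΩ

V_th is the open-circuit tap voltage: 8.51 × 33.4/(27.5 + 33.4) = 4.67 V.
With the supply zeroed, Ra and Rb appear in parallel from the tap: R_th = Ra‖Rb = (27.5 × 33.4)/60.90 = 15.1 kΩ.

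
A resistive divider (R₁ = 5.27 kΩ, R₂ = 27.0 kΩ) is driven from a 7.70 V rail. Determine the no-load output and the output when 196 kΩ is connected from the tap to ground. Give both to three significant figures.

Open-circuit: V = 7.70 × 27.0/(5.27 + 27.0) = 6.44 V.
With the load, R₂ becomes R₂‖R_L = 23.73 kΩ, so V = 7.70 × 23.73/29.00 = 6.30 V.

Unloaded: 6.44 V; loaded: 6.30 V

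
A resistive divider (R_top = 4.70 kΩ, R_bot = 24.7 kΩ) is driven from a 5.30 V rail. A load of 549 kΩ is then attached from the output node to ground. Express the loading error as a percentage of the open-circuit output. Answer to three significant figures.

0.714 %

The divider's output (Thévenin) resistance is R_top‖R_bot = 3.949 kΩ.
Fractional drop under load = R_th/(R_th + R_L) = 3.949 / (3.949 + 549) = 0.007141.
So the output falls by 0.714 %.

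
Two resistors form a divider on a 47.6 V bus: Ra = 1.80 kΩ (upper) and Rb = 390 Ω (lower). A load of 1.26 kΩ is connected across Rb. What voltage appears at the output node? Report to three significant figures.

V_out ≈ 6.76 V

The load sits in parallel with Rb: Rb‖R_L = (390 × 1260) / (390 + 1260) = 297.8 Ω.
V_out = 47.6 × 297.8 / (1800 + 297.8) = 47.6 × 297.8/2098 = 6.76 V.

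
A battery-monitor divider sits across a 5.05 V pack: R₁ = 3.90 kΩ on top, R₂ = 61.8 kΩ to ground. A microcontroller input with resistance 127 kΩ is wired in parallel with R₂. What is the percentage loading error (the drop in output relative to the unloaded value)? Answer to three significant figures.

2.81 %

The divider's output (Thévenin) resistance is R₁‖R₂ = 3.668 kΩ.
Fractional drop under load = R_th/(R_th + R_L) = 3.668 / (3.668 + 127) = 0.02807.
So the output falls by 2.81 %.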